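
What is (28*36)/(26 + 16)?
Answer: 24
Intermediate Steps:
(28*36)/(26 + 16) = 1008/42 = 1008*(1/42) = 24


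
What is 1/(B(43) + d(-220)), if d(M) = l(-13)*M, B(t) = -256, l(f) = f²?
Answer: -1/37436 ≈ -2.6712e-5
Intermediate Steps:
d(M) = 169*M (d(M) = (-13)²*M = 169*M)
1/(B(43) + d(-220)) = 1/(-256 + 169*(-220)) = 1/(-256 - 37180) = 1/(-37436) = -1/37436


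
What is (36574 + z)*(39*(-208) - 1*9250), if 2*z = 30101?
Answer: -896304569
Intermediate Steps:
z = 30101/2 (z = (1/2)*30101 = 30101/2 ≈ 15051.)
(36574 + z)*(39*(-208) - 1*9250) = (36574 + 30101/2)*(39*(-208) - 1*9250) = 103249*(-8112 - 9250)/2 = (103249/2)*(-17362) = -896304569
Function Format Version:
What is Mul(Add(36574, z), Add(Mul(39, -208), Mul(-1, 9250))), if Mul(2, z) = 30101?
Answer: -896304569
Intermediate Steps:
z = Rational(30101, 2) (z = Mul(Rational(1, 2), 30101) = Rational(30101, 2) ≈ 15051.)
Mul(Add(36574, z), Add(Mul(39, -208), Mul(-1, 9250))) = Mul(Add(36574, Rational(30101, 2)), Add(Mul(39, -208), Mul(-1, 9250))) = Mul(Rational(103249, 2), Add(-8112, -9250)) = Mul(Rational(103249, 2), -17362) = -896304569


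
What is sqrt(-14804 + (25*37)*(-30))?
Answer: I*sqrt(42554) ≈ 206.29*I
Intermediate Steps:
sqrt(-14804 + (25*37)*(-30)) = sqrt(-14804 + 925*(-30)) = sqrt(-14804 - 27750) = sqrt(-42554) = I*sqrt(42554)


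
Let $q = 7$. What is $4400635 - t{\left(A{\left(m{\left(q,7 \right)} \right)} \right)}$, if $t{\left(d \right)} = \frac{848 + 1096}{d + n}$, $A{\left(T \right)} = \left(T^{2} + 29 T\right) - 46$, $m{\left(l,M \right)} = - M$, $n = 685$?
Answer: $\frac{2134306031}{485} \approx 4.4006 \cdot 10^{6}$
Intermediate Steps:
$A{\left(T \right)} = -46 + T^{2} + 29 T$
$t{\left(d \right)} = \frac{1944}{685 + d}$ ($t{\left(d \right)} = \frac{848 + 1096}{d + 685} = \frac{1944}{685 + d}$)
$4400635 - t{\left(A{\left(m{\left(q,7 \right)} \right)} \right)} = 4400635 - \frac{1944}{685 + \left(-46 + \left(\left(-1\right) 7\right)^{2} + 29 \left(\left(-1\right) 7\right)\right)} = 4400635 - \frac{1944}{685 + \left(-46 + \left(-7\right)^{2} + 29 \left(-7\right)\right)} = 4400635 - \frac{1944}{685 - 200} = 4400635 - \frac{1944}{485} = \frac{2134306031}{485}$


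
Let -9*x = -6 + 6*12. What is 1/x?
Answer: -3/22 ≈ -0.13636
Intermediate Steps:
x = -22/3 (x = -(-6 + 6*12)/9 = -(-6 + 72)/9 = -⅑*66 = -22/3 ≈ -7.3333)
1/x = 1/(-22/3) = -3/22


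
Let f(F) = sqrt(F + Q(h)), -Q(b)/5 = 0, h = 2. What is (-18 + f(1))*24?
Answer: -408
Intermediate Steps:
Q(b) = 0 (Q(b) = -5*0 = 0)
f(F) = sqrt(F) (f(F) = sqrt(F + 0) = sqrt(F))
(-18 + f(1))*24 = (-18 + sqrt(1))*24 = (-18 + 1)*24 = -17*24 = -408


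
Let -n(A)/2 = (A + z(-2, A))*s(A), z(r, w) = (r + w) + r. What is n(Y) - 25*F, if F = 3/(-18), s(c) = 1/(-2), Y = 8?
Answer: 97/6 ≈ 16.167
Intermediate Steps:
z(r, w) = w + 2*r
s(c) = -1/2
F = -1/6 (F = 3*(-1/18) = -1/6 ≈ -0.16667)
n(A) = -4 + 2*A (n(A) = -2*(A + (A + 2*(-2)))*(-1)/2 = -2*(A + (A - 4))*(-1)/2 = -2*(A + (-4 + A))*(-1)/2 = -2*(-4 + 2*A)*(-1)/2 = -2*(2 - A) = -4 + 2*A)
n(Y) - 25*F = (-4 + 2*8) - 25*(-1/6) = (-4 + 16) + 25/6 = 12 + 25/6 = 97/6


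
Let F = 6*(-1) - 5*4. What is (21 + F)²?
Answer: 25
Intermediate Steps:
F = -26 (F = -6 - 20 = -26)
(21 + F)² = (21 - 26)² = (-5)² = 25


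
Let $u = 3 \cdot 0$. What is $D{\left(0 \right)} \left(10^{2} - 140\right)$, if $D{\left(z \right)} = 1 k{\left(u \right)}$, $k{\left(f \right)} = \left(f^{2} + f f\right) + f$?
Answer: $0$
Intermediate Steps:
$u = 0$
$k{\left(f \right)} = f + 2 f^{2}$ ($k{\left(f \right)} = \left(f^{2} + f^{2}\right) + f = 2 f^{2} + f = f + 2 f^{2}$)
$D{\left(z \right)} = 0$ ($D{\left(z \right)} = 1 \cdot 0 \left(1 + 2 \cdot 0\right) = 1 \cdot 0 \left(1 + 0\right) = 1 \cdot 0 \cdot 1 = 1 \cdot 0 = 0$)
$D{\left(0 \right)} \left(10^{2} - 140\right) = 0 \left(10^{2} - 140\right) = 0 \left(100 - 140\right) = 0 \left(-40\right) = 0$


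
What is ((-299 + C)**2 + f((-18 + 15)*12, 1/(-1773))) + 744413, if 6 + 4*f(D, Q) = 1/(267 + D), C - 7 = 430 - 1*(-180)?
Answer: 781274803/924 ≈ 8.4554e+5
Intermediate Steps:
C = 617 (C = 7 + (430 - 1*(-180)) = 7 + (430 + 180) = 7 + 610 = 617)
f(D, Q) = -3/2 + 1/(4*(267 + D))
((-299 + C)**2 + f((-18 + 15)*12, 1/(-1773))) + 744413 = ((-299 + 617)**2 + (-1601 - 6*(-18 + 15)*12)/(4*(267 + (-18 + 15)*12))) + 744413 = (318**2 + (-1601 - (-18)*12)/(4*(267 - 3*12))) + 744413 = (101124 + (-1601 - 6*(-36))/(4*(267 - 36))) + 744413 = (101124 + (1/4)*(-1601 + 216)/231) + 744413 = (101124 + (1/4)*(1/231)*(-1385)) + 744413 = (101124 - 1385/924) + 744413 = 93437191/924 + 744413 = 781274803/924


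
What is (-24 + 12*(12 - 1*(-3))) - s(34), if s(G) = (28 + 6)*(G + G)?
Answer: -2156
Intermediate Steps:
s(G) = 68*G (s(G) = 34*(2*G) = 68*G)
(-24 + 12*(12 - 1*(-3))) - s(34) = (-24 + 12*(12 - 1*(-3))) - 68*34 = (-24 + 12*(12 + 3)) - 1*2312 = (-24 + 12*15) - 2312 = (-24 + 180) - 2312 = 156 - 2312 = -2156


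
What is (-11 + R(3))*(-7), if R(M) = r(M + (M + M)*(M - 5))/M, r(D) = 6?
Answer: 63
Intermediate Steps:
R(M) = 6/M
(-11 + R(3))*(-7) = (-11 + 6/3)*(-7) = (-11 + 6*(⅓))*(-7) = (-11 + 2)*(-7) = -9*(-7) = 63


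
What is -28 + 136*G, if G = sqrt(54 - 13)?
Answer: -28 + 136*sqrt(41) ≈ 842.83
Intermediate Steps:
G = sqrt(41) ≈ 6.4031
-28 + 136*G = -28 + 136*sqrt(41)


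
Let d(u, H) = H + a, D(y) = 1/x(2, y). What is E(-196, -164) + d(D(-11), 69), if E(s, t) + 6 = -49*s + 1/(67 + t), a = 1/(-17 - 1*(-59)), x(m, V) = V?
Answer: 39383413/4074 ≈ 9667.0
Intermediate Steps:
a = 1/42 (a = 1/(-17 + 59) = 1/42 ≈ 0.023810)
E(s, t) = -6 + 1/(67 + t) - 49*s (E(s, t) = -6 + (-49*s + 1/(67 + t)) = -6 + (1/(67 + t) - 49*s) = -6 + 1/(67 + t) - 49*s)
D(y) = 1/y
d(u, H) = 1/42 + H (d(u, H) = H + 1/42 = 1/42 + H)
E(-196, -164) + d(D(-11), 69) = (-401 - 3283*(-196) - 6*(-164) - 49*(-196)*(-164))/(67 - 164) + (1/42 + 69) = (-401 + 643468 + 984 - 1575056)/(-97) + 2899/42 = -1/97*(-931005) + 2899/42 = 931005/97 + 2899/42 = 39383413/4074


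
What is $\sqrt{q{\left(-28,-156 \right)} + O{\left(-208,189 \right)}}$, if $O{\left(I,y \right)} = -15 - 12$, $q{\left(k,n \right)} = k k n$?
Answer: $11 i \sqrt{1011} \approx 349.76 i$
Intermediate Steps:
$q{\left(k,n \right)} = n k^{2}$ ($q{\left(k,n \right)} = k^{2} n = n k^{2}$)
$O{\left(I,y \right)} = -27$
$\sqrt{q{\left(-28,-156 \right)} + O{\left(-208,189 \right)}} = \sqrt{- 156 \left(-28\right)^{2} - 27} = \sqrt{\left(-156\right) 784 - 27} = \sqrt{-122304 - 27} = \sqrt{-122331} = 11 i \sqrt{1011}$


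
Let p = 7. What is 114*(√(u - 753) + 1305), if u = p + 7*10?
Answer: 148770 + 2964*I ≈ 1.4877e+5 + 2964.0*I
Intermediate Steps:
u = 77 (u = 7 + 7*10 = 7 + 70 = 77)
114*(√(u - 753) + 1305) = 114*(√(77 - 753) + 1305) = 114*(√(-676) + 1305) = 114*(26*I + 1305) = 114*(1305 + 26*I) = 148770 + 2964*I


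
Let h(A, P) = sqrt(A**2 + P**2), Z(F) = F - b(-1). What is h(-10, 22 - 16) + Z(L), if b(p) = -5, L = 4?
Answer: 9 + 2*sqrt(34) ≈ 20.662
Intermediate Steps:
Z(F) = 5 + F (Z(F) = F - 1*(-5) = F + 5 = 5 + F)
h(-10, 22 - 16) + Z(L) = sqrt((-10)**2 + (22 - 16)**2) + (5 + 4) = sqrt(100 + 6**2) + 9 = sqrt(100 + 36) + 9 = sqrt(136) + 9 = 2*sqrt(34) + 9 = 9 + 2*sqrt(34)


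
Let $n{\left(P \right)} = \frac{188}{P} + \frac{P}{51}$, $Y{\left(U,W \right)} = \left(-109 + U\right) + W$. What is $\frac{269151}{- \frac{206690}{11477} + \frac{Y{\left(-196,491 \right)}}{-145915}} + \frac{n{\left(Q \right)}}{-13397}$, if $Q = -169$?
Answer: $- \frac{52046166570920526670087}{3482688099372107496} \approx -14944.0$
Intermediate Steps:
$Y{\left(U,W \right)} = -109 + U + W$
$n{\left(P \right)} = \frac{188}{P} + \frac{P}{51}$ ($n{\left(P \right)} = \frac{188}{P} + P \frac{1}{51} = \frac{188}{P} + \frac{P}{51}$)
$\frac{269151}{- \frac{206690}{11477} + \frac{Y{\left(-196,491 \right)}}{-145915}} + \frac{n{\left(Q \right)}}{-13397} = \frac{269151}{- \frac{206690}{11477} + \frac{-109 - 196 + 491}{-145915}} + \frac{\frac{188}{-169} + \frac{1}{51} \left(-169\right)}{-13397} = \frac{269151}{\left(-206690\right) \frac{1}{11477} + 186 \left(- \frac{1}{145915}\right)} + \left(188 \left(- \frac{1}{169}\right) - \frac{169}{51}\right) \left(- \frac{1}{13397}\right) = \frac{269151}{- \frac{206690}{11477} - \frac{186}{145915}} + \left(- \frac{188}{169} - \frac{169}{51}\right) \left(- \frac{1}{13397}\right) = \frac{269151}{- \frac{30161306072}{1674666455}} - - \frac{38149}{115468743} = 269151 \left(- \frac{1674666455}{30161306072}\right) + \frac{38149}{115468743} = - \frac{450738151029705}{30161306072} + \frac{38149}{115468743} = - \frac{52046166570920526670087}{3482688099372107496}$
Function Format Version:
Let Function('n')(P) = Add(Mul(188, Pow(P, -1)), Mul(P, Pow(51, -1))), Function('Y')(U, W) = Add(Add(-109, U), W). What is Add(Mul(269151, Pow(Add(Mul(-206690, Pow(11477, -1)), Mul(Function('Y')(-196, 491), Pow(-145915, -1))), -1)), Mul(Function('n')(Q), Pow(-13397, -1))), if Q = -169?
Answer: Rational(-52046166570920526670087, 3482688099372107496) ≈ -14944.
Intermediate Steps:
Function('Y')(U, W) = Add(-109, U, W)
Function('n')(P) = Add(Mul(188, Pow(P, -1)), Mul(Rational(1, 51), P)) (Function('n')(P) = Add(Mul(188, Pow(P, -1)), Mul(P, Rational(1, 51))) = Add(Mul(188, Pow(P, -1)), Mul(Rational(1, 51), P)))
Add(Mul(269151, Pow(Add(Mul(-206690, Pow(11477, -1)), Mul(Function('Y')(-196, 491), Pow(-145915, -1))), -1)), Mul(Function('n')(Q), Pow(-13397, -1))) = Add(Mul(269151, Pow(Add(Mul(-206690, Pow(11477, -1)), Mul(Add(-109, -196, 491), Pow(-145915, -1))), -1)), Mul(Add(Mul(188, Pow(-169, -1)), Mul(Rational(1, 51), -169)), Pow(-13397, -1))) = Add(Mul(269151, Pow(Add(Mul(-206690, Rational(1, 11477)), Mul(186, Rational(-1, 145915))), -1)), Mul(Add(Mul(188, Rational(-1, 169)), Rational(-169, 51)), Rational(-1, 13397))) = Add(Mul(269151, Pow(Add(Rational(-206690, 11477), Rational(-186, 145915)), -1)), Mul(Add(Rational(-188, 169), Rational(-169, 51)), Rational(-1, 13397))) = Add(Mul(269151, Pow(Rational(-30161306072, 1674666455), -1)), Mul(Rational(-38149, 8619), Rational(-1, 13397))) = Add(Mul(269151, Rational(-1674666455, 30161306072)), Rational(38149, 115468743)) = Add(Rational(-450738151029705, 30161306072), Rational(38149, 115468743)) = Rational(-52046166570920526670087, 3482688099372107496)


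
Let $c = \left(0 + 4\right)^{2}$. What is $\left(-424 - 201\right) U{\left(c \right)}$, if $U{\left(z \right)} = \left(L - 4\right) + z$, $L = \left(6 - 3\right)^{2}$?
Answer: $-13125$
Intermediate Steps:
$c = 16$ ($c = 4^{2} = 16$)
$L = 9$ ($L = 3^{2} = 9$)
$U{\left(z \right)} = 5 + z$ ($U{\left(z \right)} = \left(9 - 4\right) + z = 5 + z$)
$\left(-424 - 201\right) U{\left(c \right)} = \left(-424 - 201\right) \left(5 + 16\right) = \left(-625\right) 21 = -13125$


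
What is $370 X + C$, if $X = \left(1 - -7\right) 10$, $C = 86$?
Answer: $29686$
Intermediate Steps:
$X = 80$ ($X = \left(1 + 7\right) 10 = 8 \cdot 10 = 80$)
$370 X + C = 370 \cdot 80 + 86 = 29600 + 86 = 29686$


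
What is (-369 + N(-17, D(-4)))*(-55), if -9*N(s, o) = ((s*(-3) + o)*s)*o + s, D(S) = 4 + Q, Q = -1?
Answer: 30250/9 ≈ 3361.1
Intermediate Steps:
D(S) = 3 (D(S) = 4 - 1 = 3)
N(s, o) = -s/9 - o*s*(o - 3*s)/9 (N(s, o) = -(((s*(-3) + o)*s)*o + s)/9 = -(((-3*s + o)*s)*o + s)/9 = -(((o - 3*s)*s)*o + s)/9 = -((s*(o - 3*s))*o + s)/9 = -(o*s*(o - 3*s) + s)/9 = -(s + o*s*(o - 3*s))/9 = -s/9 - o*s*(o - 3*s)/9)
(-369 + N(-17, D(-4)))*(-55) = (-369 + (1/9)*(-17)*(-1 - 1*3**2 + 3*3*(-17)))*(-55) = (-369 + (1/9)*(-17)*(-1 - 1*9 - 153))*(-55) = (-369 + (1/9)*(-17)*(-1 - 9 - 153))*(-55) = (-369 + (1/9)*(-17)*(-163))*(-55) = (-369 + 2771/9)*(-55) = -550/9*(-55) = 30250/9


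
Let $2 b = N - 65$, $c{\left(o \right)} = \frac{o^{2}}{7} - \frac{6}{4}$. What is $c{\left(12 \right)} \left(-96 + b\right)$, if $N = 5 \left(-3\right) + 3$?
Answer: $- \frac{71823}{28} \approx -2565.1$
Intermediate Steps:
$N = -12$ ($N = -15 + 3 = -12$)
$c{\left(o \right)} = - \frac{3}{2} + \frac{o^{2}}{7}$ ($c{\left(o \right)} = o^{2} \cdot \frac{1}{7} - \frac{3}{2} = \frac{o^{2}}{7} - \frac{3}{2} = - \frac{3}{2} + \frac{o^{2}}{7}$)
$b = - \frac{77}{2}$ ($b = \frac{-12 - 65}{2} = \frac{1}{2} \left(-77\right) = - \frac{77}{2} \approx -38.5$)
$c{\left(12 \right)} \left(-96 + b\right) = \left(- \frac{3}{2} + \frac{12^{2}}{7}\right) \left(-96 - \frac{77}{2}\right) = \left(- \frac{3}{2} + \frac{1}{7} \cdot 144\right) \left(- \frac{269}{2}\right) = \left(- \frac{3}{2} + \frac{144}{7}\right) \left(- \frac{269}{2}\right) = \frac{267}{14} \left(- \frac{269}{2}\right) = - \frac{71823}{28}$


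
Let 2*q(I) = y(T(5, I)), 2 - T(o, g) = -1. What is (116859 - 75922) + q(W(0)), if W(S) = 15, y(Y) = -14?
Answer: 40930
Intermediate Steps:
T(o, g) = 3 (T(o, g) = 2 - 1*(-1) = 2 + 1 = 3)
q(I) = -7 (q(I) = (½)*(-14) = -7)
(116859 - 75922) + q(W(0)) = (116859 - 75922) - 7 = 40937 - 7 = 40930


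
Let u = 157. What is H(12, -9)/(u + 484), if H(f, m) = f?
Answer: 12/641 ≈ 0.018721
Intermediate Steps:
H(12, -9)/(u + 484) = 12/(157 + 484) = 12/641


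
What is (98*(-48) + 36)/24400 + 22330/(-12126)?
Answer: -75182021/36984300 ≈ -2.0328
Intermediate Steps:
(98*(-48) + 36)/24400 + 22330/(-12126) = (-4704 + 36)*(1/24400) + 22330*(-1/12126) = -4668*1/24400 - 11165/6063 = -1167/6100 - 11165/6063 = -75182021/36984300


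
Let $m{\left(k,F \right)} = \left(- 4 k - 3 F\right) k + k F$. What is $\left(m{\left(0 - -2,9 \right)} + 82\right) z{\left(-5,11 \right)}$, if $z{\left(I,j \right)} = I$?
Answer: $-150$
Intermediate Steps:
$m{\left(k,F \right)} = F k + k \left(- 4 k - 3 F\right)$ ($m{\left(k,F \right)} = k \left(- 4 k - 3 F\right) + F k = F k + k \left(- 4 k - 3 F\right)$)
$\left(m{\left(0 - -2,9 \right)} + 82\right) z{\left(-5,11 \right)} = \left(- 2 \left(0 - -2\right) \left(9 + 2 \left(0 - -2\right)\right) + 82\right) \left(-5\right) = \left(- 2 \left(0 + 2\right) \left(9 + 2 \left(0 + 2\right)\right) + 82\right) \left(-5\right) = \left(\left(-2\right) 2 \left(9 + 2 \cdot 2\right) + 82\right) \left(-5\right) = \left(\left(-2\right) 2 \left(9 + 4\right) + 82\right) \left(-5\right) = \left(\left(-2\right) 2 \cdot 13 + 82\right) \left(-5\right) = \left(-52 + 82\right) \left(-5\right) = 30 \left(-5\right) = -150$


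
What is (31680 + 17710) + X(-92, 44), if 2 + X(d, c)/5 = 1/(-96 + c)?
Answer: 2567755/52 ≈ 49380.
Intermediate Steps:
X(d, c) = -10 + 5/(-96 + c)
(31680 + 17710) + X(-92, 44) = (31680 + 17710) + 5*(193 - 2*44)/(-96 + 44) = 49390 + 5*(193 - 88)/(-52) = 49390 + 5*(-1/52)*105 = 49390 - 525/52 = 2567755/52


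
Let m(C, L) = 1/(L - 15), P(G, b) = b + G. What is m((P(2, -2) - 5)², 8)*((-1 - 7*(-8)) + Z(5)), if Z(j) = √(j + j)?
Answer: -55/7 - √10/7 ≈ -8.3089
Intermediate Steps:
P(G, b) = G + b
Z(j) = √2*√j (Z(j) = √(2*j) = √2*√j)
m(C, L) = 1/(-15 + L)
m((P(2, -2) - 5)², 8)*((-1 - 7*(-8)) + Z(5)) = ((-1 - 7*(-8)) + √2*√5)/(-15 + 8) = ((-1 + 56) + √10)/(-7) = -(55 + √10)/7 = -55/7 - √10/7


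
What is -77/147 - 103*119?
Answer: -257408/21 ≈ -12258.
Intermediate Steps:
-77/147 - 103*119 = -77*1/147 - 12257 = -11/21 - 12257 = -257408/21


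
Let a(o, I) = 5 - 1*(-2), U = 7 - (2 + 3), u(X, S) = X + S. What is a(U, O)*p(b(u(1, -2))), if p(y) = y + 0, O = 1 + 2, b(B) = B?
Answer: -7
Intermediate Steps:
u(X, S) = S + X
O = 3
U = 2 (U = 7 - 5 = 2)
p(y) = y
a(o, I) = 7 (a(o, I) = 5 + 2 = 7)
a(U, O)*p(b(u(1, -2))) = 7*(-2 + 1) = 7*(-1) = -7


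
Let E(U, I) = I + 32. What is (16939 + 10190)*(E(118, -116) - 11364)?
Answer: -310572792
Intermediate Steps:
E(U, I) = 32 + I
(16939 + 10190)*(E(118, -116) - 11364) = (16939 + 10190)*((32 - 116) - 11364) = 27129*(-84 - 11364) = 27129*(-11448) = -310572792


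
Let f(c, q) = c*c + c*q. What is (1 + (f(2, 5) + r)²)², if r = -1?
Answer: 28900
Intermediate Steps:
f(c, q) = c² + c*q
(1 + (f(2, 5) + r)²)² = (1 + (2*(2 + 5) - 1)²)² = (1 + (2*7 - 1)²)² = (1 + (14 - 1)²)² = (1 + 13²)² = (1 + 169)² = 170² = 28900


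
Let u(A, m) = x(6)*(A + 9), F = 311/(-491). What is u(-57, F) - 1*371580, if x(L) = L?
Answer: -371868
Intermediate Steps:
F = -311/491 (F = 311*(-1/491) = -311/491 ≈ -0.63340)
u(A, m) = 54 + 6*A (u(A, m) = 6*(A + 9) = 6*(9 + A) = 54 + 6*A)
u(-57, F) - 1*371580 = (54 + 6*(-57)) - 1*371580 = (54 - 342) - 371580 = -288 - 371580 = -371868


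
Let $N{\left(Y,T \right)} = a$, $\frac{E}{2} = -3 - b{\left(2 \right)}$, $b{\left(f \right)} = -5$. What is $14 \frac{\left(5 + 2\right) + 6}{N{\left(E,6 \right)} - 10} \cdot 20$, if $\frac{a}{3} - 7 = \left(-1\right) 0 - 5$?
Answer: $-910$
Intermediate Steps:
$E = 4$ ($E = 2 \left(-3 - -5\right) = 2 \left(-3 + 5\right) = 2 \cdot 2 = 4$)
$a = 6$ ($a = 21 + 3 \left(\left(-1\right) 0 - 5\right) = 21 + 3 \left(0 - 5\right) = 21 + 3 \left(-5\right) = 21 - 15 = 6$)
$N{\left(Y,T \right)} = 6$
$14 \frac{\left(5 + 2\right) + 6}{N{\left(E,6 \right)} - 10} \cdot 20 = 14 \frac{\left(5 + 2\right) + 6}{6 - 10} \cdot 20 = 14 \frac{7 + 6}{-4} \cdot 20 = 14 \cdot 13 \left(- \frac{1}{4}\right) 20 = 14 \left(- \frac{13}{4}\right) 20 = \left(- \frac{91}{2}\right) 20 = -910$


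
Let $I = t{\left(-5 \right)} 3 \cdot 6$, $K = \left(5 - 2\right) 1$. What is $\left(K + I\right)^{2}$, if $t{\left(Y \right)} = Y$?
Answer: $7569$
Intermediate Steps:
$K = 3$ ($K = 3 \cdot 1 = 3$)
$I = -90$ ($I = \left(-5\right) 3 \cdot 6 = \left(-15\right) 6 = -90$)
$\left(K + I\right)^{2} = \left(3 - 90\right)^{2} = \left(-87\right)^{2} = 7569$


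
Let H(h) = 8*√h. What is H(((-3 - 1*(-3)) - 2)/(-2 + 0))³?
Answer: 512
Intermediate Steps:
H(((-3 - 1*(-3)) - 2)/(-2 + 0))³ = (8*√(((-3 - 1*(-3)) - 2)/(-2 + 0)))³ = (8*√(((-3 + 3) - 2)/(-2)))³ = (8*√((0 - 2)*(-½)))³ = (8*√(-2*(-½)))³ = (8*√1)³ = (8*1)³ = 8³ = 512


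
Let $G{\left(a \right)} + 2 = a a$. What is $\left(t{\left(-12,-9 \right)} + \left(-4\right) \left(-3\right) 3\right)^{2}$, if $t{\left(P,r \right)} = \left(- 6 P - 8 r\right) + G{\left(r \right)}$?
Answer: $67081$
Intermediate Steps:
$G{\left(a \right)} = -2 + a^{2}$ ($G{\left(a \right)} = -2 + a a = -2 + a^{2}$)
$t{\left(P,r \right)} = -2 + r^{2} - 8 r - 6 P$ ($t{\left(P,r \right)} = \left(- 6 P - 8 r\right) + \left(-2 + r^{2}\right) = \left(- 8 r - 6 P\right) + \left(-2 + r^{2}\right) = -2 + r^{2} - 8 r - 6 P$)
$\left(t{\left(-12,-9 \right)} + \left(-4\right) \left(-3\right) 3\right)^{2} = \left(\left(-2 + \left(-9\right)^{2} - -72 - -72\right) + \left(-4\right) \left(-3\right) 3\right)^{2} = \left(\left(-2 + 81 + 72 + 72\right) + 12 \cdot 3\right)^{2} = \left(223 + 36\right)^{2} = 259^{2} = 67081$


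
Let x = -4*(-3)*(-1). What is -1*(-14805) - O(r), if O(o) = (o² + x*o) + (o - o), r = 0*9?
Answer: 14805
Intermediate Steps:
r = 0
x = -12 (x = 12*(-1) = -12)
O(o) = o² - 12*o (O(o) = (o² - 12*o) + (o - o) = (o² - 12*o) + 0 = o² - 12*o)
-1*(-14805) - O(r) = -1*(-14805) - 0*(-12 + 0) = 14805 - 0*(-12) = 14805 - 1*0 = 14805 + 0 = 14805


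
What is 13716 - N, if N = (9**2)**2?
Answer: 7155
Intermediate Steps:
N = 6561 (N = 81**2 = 6561)
13716 - N = 13716 - 1*6561 = 13716 - 6561 = 7155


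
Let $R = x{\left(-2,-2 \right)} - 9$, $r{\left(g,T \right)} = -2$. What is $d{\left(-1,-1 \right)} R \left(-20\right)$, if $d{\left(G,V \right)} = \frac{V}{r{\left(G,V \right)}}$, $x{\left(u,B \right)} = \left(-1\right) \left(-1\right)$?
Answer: $80$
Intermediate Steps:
$x{\left(u,B \right)} = 1$
$R = -8$ ($R = 1 - 9 = -8$)
$d{\left(G,V \right)} = - \frac{V}{2}$ ($d{\left(G,V \right)} = \frac{V}{-2} = V \left(- \frac{1}{2}\right) = - \frac{V}{2}$)
$d{\left(-1,-1 \right)} R \left(-20\right) = \left(- \frac{1}{2}\right) \left(-1\right) \left(-8\right) \left(-20\right) = \frac{1}{2} \left(-8\right) \left(-20\right) = \left(-4\right) \left(-20\right) = 80$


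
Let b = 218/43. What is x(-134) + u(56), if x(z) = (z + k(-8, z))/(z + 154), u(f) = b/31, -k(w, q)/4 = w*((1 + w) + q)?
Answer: -3094379/13330 ≈ -232.14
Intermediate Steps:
k(w, q) = -4*w*(1 + q + w) (k(w, q) = -4*w*((1 + w) + q) = -4*w*(1 + q + w))
b = 218/43 (b = 218*(1/43) = 218/43 ≈ 5.0698)
u(f) = 218/1333 (u(f) = (218/43)/31 = (218/43)*(1/31) = 218/1333)
x(z) = (-224 + 33*z)/(154 + z) (x(z) = (z - 4*(-8)*(1 + z - 8))/(z + 154) = (z - 4*(-8)*(-7 + z))/(154 + z) = (z + (-224 + 32*z))/(154 + z) = (-224 + 33*z)/(154 + z))
x(-134) + u(56) = (-224 + 33*(-134))/(154 - 134) + 218/1333 = (-224 - 4422)/20 + 218/1333 = (1/20)*(-4646) + 218/1333 = -2323/10 + 218/1333 = -3094379/13330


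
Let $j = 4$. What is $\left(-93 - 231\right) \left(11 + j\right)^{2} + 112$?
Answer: $-72788$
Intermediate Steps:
$\left(-93 - 231\right) \left(11 + j\right)^{2} + 112 = \left(-93 - 231\right) \left(11 + 4\right)^{2} + 112 = \left(-93 - 231\right) 15^{2} + 112 = \left(-324\right) 225 + 112 = -72900 + 112 = -72788$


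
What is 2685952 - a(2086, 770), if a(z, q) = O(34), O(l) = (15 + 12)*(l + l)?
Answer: 2684116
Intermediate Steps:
O(l) = 54*l (O(l) = 27*(2*l) = 54*l)
a(z, q) = 1836 (a(z, q) = 54*34 = 1836)
2685952 - a(2086, 770) = 2685952 - 1*1836 = 2685952 - 1836 = 2684116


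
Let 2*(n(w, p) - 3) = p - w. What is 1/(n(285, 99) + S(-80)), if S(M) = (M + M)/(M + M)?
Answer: -1/89 ≈ -0.011236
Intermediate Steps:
n(w, p) = 3 + p/2 - w/2 (n(w, p) = 3 + (p - w)/2 = 3 + (p/2 - w/2) = 3 + p/2 - w/2)
S(M) = 1 (S(M) = (2*M)/((2*M)) = (2*M)*(1/(2*M)) = 1)
1/(n(285, 99) + S(-80)) = 1/((3 + (½)*99 - ½*285) + 1) = 1/((3 + 99/2 - 285/2) + 1) = 1/(-90 + 1) = 1/(-89) = -1/89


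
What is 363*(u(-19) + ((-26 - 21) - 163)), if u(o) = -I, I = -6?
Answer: -74052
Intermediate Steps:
u(o) = 6 (u(o) = -1*(-6) = 6)
363*(u(-19) + ((-26 - 21) - 163)) = 363*(6 + ((-26 - 21) - 163)) = 363*(6 + (-47 - 163)) = 363*(6 - 210) = 363*(-204) = -74052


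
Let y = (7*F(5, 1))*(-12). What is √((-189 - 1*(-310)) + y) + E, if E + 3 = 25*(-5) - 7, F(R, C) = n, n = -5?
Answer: -135 + √541 ≈ -111.74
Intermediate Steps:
F(R, C) = -5
y = 420 (y = (7*(-5))*(-12) = -35*(-12) = 420)
E = -135 (E = -3 + (25*(-5) - 7) = -3 + (-125 - 7) = -3 - 132 = -135)
√((-189 - 1*(-310)) + y) + E = √((-189 - 1*(-310)) + 420) - 135 = √((-189 + 310) + 420) - 135 = √(121 + 420) - 135 = √541 - 135 = -135 + √541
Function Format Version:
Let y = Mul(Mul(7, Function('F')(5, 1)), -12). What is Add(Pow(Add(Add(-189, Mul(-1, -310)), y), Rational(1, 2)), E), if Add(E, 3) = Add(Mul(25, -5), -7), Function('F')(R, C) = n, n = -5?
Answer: Add(-135, Pow(541, Rational(1, 2))) ≈ -111.74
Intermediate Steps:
Function('F')(R, C) = -5
y = 420 (y = Mul(Mul(7, -5), -12) = Mul(-35, -12) = 420)
E = -135 (E = Add(-3, Add(Mul(25, -5), -7)) = Add(-3, Add(-125, -7)) = Add(-3, -132) = -135)
Add(Pow(Add(Add(-189, Mul(-1, -310)), y), Rational(1, 2)), E) = Add(Pow(Add(Add(-189, Mul(-1, -310)), 420), Rational(1, 2)), -135) = Add(Pow(Add(Add(-189, 310), 420), Rational(1, 2)), -135) = Add(Pow(Add(121, 420), Rational(1, 2)), -135) = Add(Pow(541, Rational(1, 2)), -135) = Add(-135, Pow(541, Rational(1, 2)))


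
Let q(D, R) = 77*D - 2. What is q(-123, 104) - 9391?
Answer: -18864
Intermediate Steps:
q(D, R) = -2 + 77*D
q(-123, 104) - 9391 = (-2 + 77*(-123)) - 9391 = (-2 - 9471) - 9391 = -9473 - 9391 = -18864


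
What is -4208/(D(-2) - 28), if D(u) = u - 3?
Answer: 4208/33 ≈ 127.52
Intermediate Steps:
D(u) = -3 + u
-4208/(D(-2) - 28) = -4208/((-3 - 2) - 28) = -4208/(-5 - 28) = -4208/(-33) = -1/33*(-4208) = 4208/33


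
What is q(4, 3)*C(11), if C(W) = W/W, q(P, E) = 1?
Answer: 1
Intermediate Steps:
C(W) = 1
q(4, 3)*C(11) = 1*1 = 1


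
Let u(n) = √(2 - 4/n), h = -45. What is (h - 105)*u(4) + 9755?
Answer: 9605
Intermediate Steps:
(h - 105)*u(4) + 9755 = (-45 - 105)*√(2 - 4/4) + 9755 = -150*√(2 - 4*¼) + 9755 = -150*√(2 - 1) + 9755 = -150*√1 + 9755 = -150*1 + 9755 = -150 + 9755 = 9605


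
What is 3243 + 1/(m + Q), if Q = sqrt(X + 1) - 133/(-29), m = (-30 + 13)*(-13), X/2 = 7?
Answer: 138752427925/42785149 - 841*sqrt(15)/42785149 ≈ 3243.0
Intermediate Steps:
X = 14 (X = 2*7 = 14)
m = 221 (m = -17*(-13) = 221)
Q = 133/29 + sqrt(15) (Q = sqrt(14 + 1) - 133/(-29) = sqrt(15) - 133*(-1)/29 = sqrt(15) - 19*(-7/29) = sqrt(15) + 133/29 = 133/29 + sqrt(15) ≈ 8.4592)
3243 + 1/(m + Q) = 3243 + 1/(221 + (133/29 + sqrt(15))) = 3243 + 1/(6542/29 + sqrt(15))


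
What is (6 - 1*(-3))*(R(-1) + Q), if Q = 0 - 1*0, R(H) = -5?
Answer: -45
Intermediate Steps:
Q = 0 (Q = 0 + 0 = 0)
(6 - 1*(-3))*(R(-1) + Q) = (6 - 1*(-3))*(-5 + 0) = (6 + 3)*(-5) = 9*(-5) = -45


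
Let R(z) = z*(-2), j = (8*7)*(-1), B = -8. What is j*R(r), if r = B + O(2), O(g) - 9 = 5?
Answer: 672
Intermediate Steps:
O(g) = 14 (O(g) = 9 + 5 = 14)
r = 6 (r = -8 + 14 = 6)
j = -56 (j = 56*(-1) = -56)
R(z) = -2*z
j*R(r) = -(-112)*6 = -56*(-12) = 672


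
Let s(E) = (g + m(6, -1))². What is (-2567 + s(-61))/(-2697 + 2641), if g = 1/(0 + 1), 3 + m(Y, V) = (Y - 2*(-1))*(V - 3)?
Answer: 1411/56 ≈ 25.196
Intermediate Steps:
m(Y, V) = -3 + (-3 + V)*(2 + Y) (m(Y, V) = -3 + (Y - 2*(-1))*(V - 3) = -3 + (Y + 2)*(-3 + V) = -3 + (2 + Y)*(-3 + V) = -3 + (-3 + V)*(2 + Y))
g = 1 (g = 1/1 = 1)
s(E) = 1156 (s(E) = (1 + (-9 - 3*6 + 2*(-1) - 1*6))² = (1 + (-9 - 18 - 2 - 6))² = (1 - 35)² = (-34)² = 1156)
(-2567 + s(-61))/(-2697 + 2641) = (-2567 + 1156)/(-2697 + 2641) = -1411/(-56) = -1411*(-1/56) = 1411/56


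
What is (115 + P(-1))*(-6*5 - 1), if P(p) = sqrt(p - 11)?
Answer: -3565 - 62*I*sqrt(3) ≈ -3565.0 - 107.39*I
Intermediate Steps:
P(p) = sqrt(-11 + p)
(115 + P(-1))*(-6*5 - 1) = (115 + sqrt(-11 - 1))*(-6*5 - 1) = (115 + sqrt(-12))*(-30 - 1) = (115 + 2*I*sqrt(3))*(-31) = -3565 - 62*I*sqrt(3)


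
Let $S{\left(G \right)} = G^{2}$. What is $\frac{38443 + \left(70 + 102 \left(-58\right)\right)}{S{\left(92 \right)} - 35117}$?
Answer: $- \frac{32597}{26653} \approx -1.223$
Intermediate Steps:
$\frac{38443 + \left(70 + 102 \left(-58\right)\right)}{S{\left(92 \right)} - 35117} = \frac{38443 + \left(70 + 102 \left(-58\right)\right)}{92^{2} - 35117} = \frac{38443 + \left(70 - 5916\right)}{8464 - 35117} = \frac{38443 - 5846}{-26653} = 32597 \left(- \frac{1}{26653}\right) = - \frac{32597}{26653}$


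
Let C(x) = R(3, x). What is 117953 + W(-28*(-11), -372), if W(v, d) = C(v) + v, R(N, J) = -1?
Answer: 118260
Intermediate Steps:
C(x) = -1
W(v, d) = -1 + v
117953 + W(-28*(-11), -372) = 117953 + (-1 - 28*(-11)) = 117953 + (-1 + 308) = 117953 + 307 = 118260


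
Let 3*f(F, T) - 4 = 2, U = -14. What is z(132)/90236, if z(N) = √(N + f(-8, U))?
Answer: √134/90236 ≈ 0.00012828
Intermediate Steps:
f(F, T) = 2 (f(F, T) = 4/3 + (⅓)*2 = 4/3 + ⅔ = 2)
z(N) = √(2 + N) (z(N) = √(N + 2) = √(2 + N))
z(132)/90236 = √(2 + 132)/90236 = √134*(1/90236) = √134/90236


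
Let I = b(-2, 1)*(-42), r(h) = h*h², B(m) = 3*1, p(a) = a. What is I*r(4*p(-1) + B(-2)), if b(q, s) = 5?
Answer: 210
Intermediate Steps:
B(m) = 3
r(h) = h³
I = -210 (I = 5*(-42) = -210)
I*r(4*p(-1) + B(-2)) = -210*(4*(-1) + 3)³ = -210*(-4 + 3)³ = -210*(-1)³ = -210*(-1) = 210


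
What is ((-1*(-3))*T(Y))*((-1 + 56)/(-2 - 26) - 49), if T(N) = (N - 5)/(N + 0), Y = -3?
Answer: -2854/7 ≈ -407.71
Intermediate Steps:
T(N) = (-5 + N)/N
((-1*(-3))*T(Y))*((-1 + 56)/(-2 - 26) - 49) = ((-1*(-3))*((-5 - 3)/(-3)))*((-1 + 56)/(-2 - 26) - 49) = (3*(-⅓*(-8)))*(55/(-28) - 49) = (3*(8/3))*(55*(-1/28) - 49) = 8*(-55/28 - 49) = 8*(-1427/28) = -2854/7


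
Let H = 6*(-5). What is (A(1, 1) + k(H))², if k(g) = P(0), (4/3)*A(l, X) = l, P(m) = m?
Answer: 9/16 ≈ 0.56250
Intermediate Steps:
H = -30
A(l, X) = 3*l/4
k(g) = 0
(A(1, 1) + k(H))² = ((¾)*1 + 0)² = (¾ + 0)² = (¾)² = 9/16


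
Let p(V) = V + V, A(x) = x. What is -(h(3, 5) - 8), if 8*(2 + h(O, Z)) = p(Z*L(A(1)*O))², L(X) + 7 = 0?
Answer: -1205/2 ≈ -602.50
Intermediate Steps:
L(X) = -7 (L(X) = -7 + 0 = -7)
p(V) = 2*V
h(O, Z) = -2 + 49*Z²/2 (h(O, Z) = -2 + (2*(Z*(-7)))²/8 = -2 + (2*(-7*Z))²/8 = -2 + (-14*Z)²/8 = -2 + (196*Z²)/8 = -2 + 49*Z²/2)
-(h(3, 5) - 8) = -((-2 + (49/2)*5²) - 8) = -((-2 + (49/2)*25) - 8) = -((-2 + 1225/2) - 8) = -(1221/2 - 8) = -1*1205/2 = -1205/2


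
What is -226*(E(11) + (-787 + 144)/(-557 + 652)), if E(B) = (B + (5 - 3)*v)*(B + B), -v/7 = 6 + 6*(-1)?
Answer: -5050422/95 ≈ -53162.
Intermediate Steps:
v = 0 (v = -7*(6 + 6*(-1)) = -7*(6 - 6) = -7*0 = 0)
E(B) = 2*B² (E(B) = (B + (5 - 3)*0)*(B + B) = (B + 2*0)*(2*B) = (B + 0)*(2*B) = B*(2*B) = 2*B²)
-226*(E(11) + (-787 + 144)/(-557 + 652)) = -226*(2*11² + (-787 + 144)/(-557 + 652)) = -226*(2*121 - 643/95) = -226*(242 - 643*1/95) = -226*(242 - 643/95) = -226*22347/95 = -5050422/95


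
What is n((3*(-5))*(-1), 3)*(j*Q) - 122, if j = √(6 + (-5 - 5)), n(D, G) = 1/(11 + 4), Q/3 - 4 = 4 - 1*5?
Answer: -122 + 6*I/5 ≈ -122.0 + 1.2*I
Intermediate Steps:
Q = 9 (Q = 12 + 3*(4 - 1*5) = 12 + 3*(4 - 5) = 12 + 3*(-1) = 12 - 3 = 9)
n(D, G) = 1/15
j = 2*I (j = √(6 - 10) = √(-4) = 2*I ≈ 2.0*I)
n((3*(-5))*(-1), 3)*(j*Q) - 122 = ((2*I)*9)/15 - 122 = (18*I)/15 - 122 = 6*I/5 - 122 = -122 + 6*I/5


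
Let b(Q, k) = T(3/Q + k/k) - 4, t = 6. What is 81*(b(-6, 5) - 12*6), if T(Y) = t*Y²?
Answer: -12069/2 ≈ -6034.5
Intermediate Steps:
T(Y) = 6*Y²
b(Q, k) = -4 + 6*(1 + 3/Q)² (b(Q, k) = 6*(3/Q + k/k)² - 4 = 6*(3/Q + 1)² - 4 = 6*(1 + 3/Q)² - 4 = -4 + 6*(1 + 3/Q)²)
81*(b(-6, 5) - 12*6) = 81*((2 + 36/(-6) + 54/(-6)²) - 12*6) = 81*((2 + 36*(-⅙) + 54*(1/36)) - 72) = 81*((2 - 6 + 3/2) - 72) = 81*(-5/2 - 72) = 81*(-149/2) = -12069/2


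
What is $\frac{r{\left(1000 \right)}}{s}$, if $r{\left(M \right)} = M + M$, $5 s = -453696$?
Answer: $- \frac{625}{28356} \approx -0.022041$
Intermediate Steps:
$s = - \frac{453696}{5}$ ($s = \frac{1}{5} \left(-453696\right) = - \frac{453696}{5} \approx -90739.0$)
$r{\left(M \right)} = 2 M$
$\frac{r{\left(1000 \right)}}{s} = \frac{2 \cdot 1000}{- \frac{453696}{5}} = 2000 \left(- \frac{5}{453696}\right) = - \frac{625}{28356}$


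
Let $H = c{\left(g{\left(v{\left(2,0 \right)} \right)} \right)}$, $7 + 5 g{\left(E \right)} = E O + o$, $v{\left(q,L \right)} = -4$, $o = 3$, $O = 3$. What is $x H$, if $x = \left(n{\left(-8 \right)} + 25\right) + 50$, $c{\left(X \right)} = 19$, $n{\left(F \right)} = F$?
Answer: $1273$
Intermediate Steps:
$g{\left(E \right)} = - \frac{4}{5} + \frac{3 E}{5}$ ($g{\left(E \right)} = - \frac{7}{5} + \frac{E 3 + 3}{5} = - \frac{7}{5} + \frac{3 E + 3}{5} = - \frac{7}{5} + \frac{3 + 3 E}{5} = - \frac{7}{5} + \left(\frac{3}{5} + \frac{3 E}{5}\right) = - \frac{4}{5} + \frac{3 E}{5}$)
$x = 67$ ($x = \left(-8 + 25\right) + 50 = 17 + 50 = 67$)
$H = 19$
$x H = 67 \cdot 19 = 1273$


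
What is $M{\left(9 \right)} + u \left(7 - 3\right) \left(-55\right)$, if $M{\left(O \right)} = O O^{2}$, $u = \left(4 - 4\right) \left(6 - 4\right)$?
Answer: $729$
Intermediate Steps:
$u = 0$ ($u = 0 \cdot 2 = 0$)
$M{\left(O \right)} = O^{3}$
$M{\left(9 \right)} + u \left(7 - 3\right) \left(-55\right) = 9^{3} + 0 \left(7 - 3\right) \left(-55\right) = 729 + 0 \cdot 4 \left(-55\right) = 729 + 0 \left(-55\right) = 729 + 0 = 729$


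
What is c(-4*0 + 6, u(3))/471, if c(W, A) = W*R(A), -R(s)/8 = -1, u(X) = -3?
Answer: 16/157 ≈ 0.10191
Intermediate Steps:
R(s) = 8 (R(s) = -8*(-1) = 8)
c(W, A) = 8*W (c(W, A) = W*8 = 8*W)
c(-4*0 + 6, u(3))/471 = (8*(-4*0 + 6))/471 = (8*(0 + 6))*(1/471) = (8*6)*(1/471) = 48*(1/471) = 16/157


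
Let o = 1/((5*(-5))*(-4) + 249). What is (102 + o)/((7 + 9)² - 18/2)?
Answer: 35599/86203 ≈ 0.41297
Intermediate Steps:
o = 1/349 (o = 1/(-25*(-4) + 249) = 1/(100 + 249) = 1/349 ≈ 0.0028653)
(102 + o)/((7 + 9)² - 18/2) = (102 + 1/349)/((7 + 9)² - 18/2) = 35599/(349*(16² + (½)*(-18))) = 35599/(349*(256 - 9)) = (35599/349)/247 = (35599/349)*(1/247) = 35599/86203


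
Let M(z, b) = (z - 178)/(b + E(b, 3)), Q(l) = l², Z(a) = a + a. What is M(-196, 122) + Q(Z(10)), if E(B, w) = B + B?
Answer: 73013/183 ≈ 398.98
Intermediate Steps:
Z(a) = 2*a
E(B, w) = 2*B
M(z, b) = (-178 + z)/(3*b) (M(z, b) = (z - 178)/(b + 2*b) = (-178 + z)/((3*b)) = (-178 + z)*(1/(3*b)) = (-178 + z)/(3*b))
M(-196, 122) + Q(Z(10)) = (⅓)*(-178 - 196)/122 + (2*10)² = (⅓)*(1/122)*(-374) + 20² = -187/183 + 400 = 73013/183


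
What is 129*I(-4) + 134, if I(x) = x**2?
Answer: 2198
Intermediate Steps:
129*I(-4) + 134 = 129*(-4)**2 + 134 = 129*16 + 134 = 2064 + 134 = 2198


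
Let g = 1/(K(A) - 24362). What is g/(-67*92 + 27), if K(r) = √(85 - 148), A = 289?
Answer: 24362/3642353115659 + 3*I*√7/3642353115659 ≈ 6.6885e-9 + 2.1792e-12*I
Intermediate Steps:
K(r) = 3*I*√7 (K(r) = √(-63) = 3*I*√7)
g = 1/(-24362 + 3*I*√7) (g = 1/(3*I*√7 - 24362) = 1/(-24362 + 3*I*√7) ≈ -4.1048e-5 - 1.34e-8*I)
g/(-67*92 + 27) = (-24362/593507107 - 3*I*√7/593507107)/(-67*92 + 27) = (-24362/593507107 - 3*I*√7/593507107)/(-6164 + 27) = (-24362/593507107 - 3*I*√7/593507107)/(-6137) = (-24362/593507107 - 3*I*√7/593507107)*(-1/6137) = 24362/3642353115659 + 3*I*√7/3642353115659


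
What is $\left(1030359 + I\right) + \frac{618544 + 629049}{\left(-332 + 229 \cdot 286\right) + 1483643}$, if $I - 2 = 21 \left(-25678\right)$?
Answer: $\frac{760655005608}{1548805} \approx 4.9112 \cdot 10^{5}$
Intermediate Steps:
$I = -539236$ ($I = 2 + 21 \left(-25678\right) = 2 - 539238 = -539236$)
$\left(1030359 + I\right) + \frac{618544 + 629049}{\left(-332 + 229 \cdot 286\right) + 1483643} = \left(1030359 - 539236\right) + \frac{618544 + 629049}{\left(-332 + 229 \cdot 286\right) + 1483643} = 491123 + \frac{1247593}{\left(-332 + 65494\right) + 1483643} = 491123 + \frac{1247593}{65162 + 1483643} = 491123 + \frac{1247593}{1548805} = \frac{760655005608}{1548805}$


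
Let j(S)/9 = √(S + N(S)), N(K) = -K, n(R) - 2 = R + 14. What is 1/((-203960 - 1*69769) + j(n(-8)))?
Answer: -1/273729 ≈ -3.6532e-6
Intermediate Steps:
n(R) = 16 + R (n(R) = 2 + (R + 14) = 2 + (14 + R) = 16 + R)
j(S) = 0 (j(S) = 9*√(S - S) = 9*√0 = 9*0 = 0)
1/((-203960 - 1*69769) + j(n(-8))) = 1/((-203960 - 1*69769) + 0) = 1/((-203960 - 69769) + 0) = 1/(-273729 + 0) = 1/(-273729) = -1/273729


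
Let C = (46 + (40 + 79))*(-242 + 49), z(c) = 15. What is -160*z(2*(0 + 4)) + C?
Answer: -34245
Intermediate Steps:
C = -31845 (C = (46 + 119)*(-193) = 165*(-193) = -31845)
-160*z(2*(0 + 4)) + C = -160*15 - 31845 = -2400 - 31845 = -34245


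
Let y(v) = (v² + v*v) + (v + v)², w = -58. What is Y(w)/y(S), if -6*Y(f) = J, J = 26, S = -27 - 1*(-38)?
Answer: -13/2178 ≈ -0.0059688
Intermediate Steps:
S = 11 (S = -27 + 38 = 11)
Y(f) = -13/3 (Y(f) = -⅙*26 = -13/3)
y(v) = 6*v² (y(v) = (v² + v²) + (2*v)² = 2*v² + 4*v² = 6*v²)
Y(w)/y(S) = -13/(3*(6*11²)) = -13/(3*(6*121)) = -13/3/726 = -13/3*1/726 = -13/2178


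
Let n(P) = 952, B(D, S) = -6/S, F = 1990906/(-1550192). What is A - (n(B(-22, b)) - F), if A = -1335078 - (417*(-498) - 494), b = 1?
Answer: -874208520973/775096 ≈ -1.1279e+6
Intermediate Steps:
F = -995453/775096 (F = 1990906*(-1/1550192) = -995453/775096 ≈ -1.2843)
A = -1126918 (A = -1335078 - (-207666 - 494) = -1335078 - 1*(-208160) = -1335078 + 208160 = -1126918)
A - (n(B(-22, b)) - F) = -1126918 - (952 - 1*(-995453/775096)) = -1126918 - (952 + 995453/775096) = -1126918 - 1*738886845/775096 = -1126918 - 738886845/775096 = -874208520973/775096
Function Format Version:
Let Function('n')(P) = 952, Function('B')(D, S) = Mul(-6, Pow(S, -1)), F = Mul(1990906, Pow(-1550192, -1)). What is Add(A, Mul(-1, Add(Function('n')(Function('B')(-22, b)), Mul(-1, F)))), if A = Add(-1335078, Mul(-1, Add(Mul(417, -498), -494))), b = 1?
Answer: Rational(-874208520973, 775096) ≈ -1.1279e+6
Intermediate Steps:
F = Rational(-995453, 775096) (F = Mul(1990906, Rational(-1, 1550192)) = Rational(-995453, 775096) ≈ -1.2843)
A = -1126918 (A = Add(-1335078, Mul(-1, Add(-207666, -494))) = Add(-1335078, Mul(-1, -208160)) = Add(-1335078, 208160) = -1126918)
Add(A, Mul(-1, Add(Function('n')(Function('B')(-22, b)), Mul(-1, F)))) = Add(-1126918, Mul(-1, Add(952, Mul(-1, Rational(-995453, 775096))))) = Add(-1126918, Mul(-1, Add(952, Rational(995453, 775096)))) = Add(-1126918, Mul(-1, Rational(738886845, 775096))) = Add(-1126918, Rational(-738886845, 775096)) = Rational(-874208520973, 775096)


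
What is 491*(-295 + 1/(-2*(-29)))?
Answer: -8400519/58 ≈ -1.4484e+5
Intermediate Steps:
491*(-295 + 1/(-2*(-29))) = 491*(-295 + 1/58) = 491*(-17109/58) = -8400519/58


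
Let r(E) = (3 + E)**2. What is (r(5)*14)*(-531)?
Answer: -475776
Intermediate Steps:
(r(5)*14)*(-531) = ((3 + 5)**2*14)*(-531) = (8**2*14)*(-531) = (64*14)*(-531) = 896*(-531) = -475776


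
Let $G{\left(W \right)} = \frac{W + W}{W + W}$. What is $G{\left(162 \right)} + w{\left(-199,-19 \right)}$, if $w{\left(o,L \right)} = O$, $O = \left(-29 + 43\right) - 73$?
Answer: $-58$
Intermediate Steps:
$O = -59$ ($O = 14 - 73 = -59$)
$w{\left(o,L \right)} = -59$
$G{\left(W \right)} = 1$ ($G{\left(W \right)} = \frac{2 W}{2 W} = 2 W \frac{1}{2 W} = 1$)
$G{\left(162 \right)} + w{\left(-199,-19 \right)} = 1 - 59 = -58$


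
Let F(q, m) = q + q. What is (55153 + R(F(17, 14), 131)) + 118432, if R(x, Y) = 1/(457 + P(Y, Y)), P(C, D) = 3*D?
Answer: 147547251/850 ≈ 1.7359e+5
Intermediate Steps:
F(q, m) = 2*q
R(x, Y) = 1/(457 + 3*Y)
(55153 + R(F(17, 14), 131)) + 118432 = (55153 + 1/(457 + 3*131)) + 118432 = (55153 + 1/(457 + 393)) + 118432 = (55153 + 1/850) + 118432 = 46880051/850 + 118432 = 147547251/850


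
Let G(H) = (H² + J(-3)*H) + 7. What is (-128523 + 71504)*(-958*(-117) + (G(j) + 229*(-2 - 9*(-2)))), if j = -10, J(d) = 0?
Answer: -6606050283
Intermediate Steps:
G(H) = 7 + H² (G(H) = (H² + 0*H) + 7 = (H² + 0) + 7 = H² + 7 = 7 + H²)
(-128523 + 71504)*(-958*(-117) + (G(j) + 229*(-2 - 9*(-2)))) = (-128523 + 71504)*(-958*(-117) + ((7 + (-10)²) + 229*(-2 - 9*(-2)))) = -57019*(112086 + ((7 + 100) + 229*(-2 + 18))) = -57019*(112086 + (107 + 229*16)) = -57019*(112086 + (107 + 3664)) = -57019*(112086 + 3771) = -57019*115857 = -6606050283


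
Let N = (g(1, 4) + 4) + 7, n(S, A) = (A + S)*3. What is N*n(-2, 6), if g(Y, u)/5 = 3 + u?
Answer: 552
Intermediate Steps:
n(S, A) = 3*A + 3*S
g(Y, u) = 15 + 5*u (g(Y, u) = 5*(3 + u) = 15 + 5*u)
N = 46 (N = ((15 + 5*4) + 4) + 7 = ((15 + 20) + 4) + 7 = (35 + 4) + 7 = 39 + 7 = 46)
N*n(-2, 6) = 46*(3*6 + 3*(-2)) = 46*(18 - 6) = 46*12 = 552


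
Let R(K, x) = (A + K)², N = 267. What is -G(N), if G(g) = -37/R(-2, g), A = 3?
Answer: 37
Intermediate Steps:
R(K, x) = (3 + K)²
G(g) = -37 (G(g) = -37/(3 - 2)² = -37/(1²) = -37/1 = -37*1 = -37)
-G(N) = -1*(-37) = 37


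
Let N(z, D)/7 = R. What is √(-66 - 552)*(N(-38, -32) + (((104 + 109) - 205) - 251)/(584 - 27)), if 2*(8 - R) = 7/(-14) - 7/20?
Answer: 1304243*I*√618/22280 ≈ 1455.3*I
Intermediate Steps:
R = 337/40 (R = 8 - (7/(-14) - 7/20)/2 = 8 - (7*(-1/14) - 7*1/20)/2 = 8 - (-½ - 7/20)/2 = 8 - ½*(-17/20) = 8 + 17/40 = 337/40 ≈ 8.4250)
N(z, D) = 2359/40 (N(z, D) = 7*(337/40) = 2359/40)
√(-66 - 552)*(N(-38, -32) + (((104 + 109) - 205) - 251)/(584 - 27)) = √(-66 - 552)*(2359/40 + (((104 + 109) - 205) - 251)/(584 - 27)) = √(-618)*(2359/40 + ((213 - 205) - 251)/557) = (I*√618)*(2359/40 + (8 - 251)*(1/557)) = (I*√618)*(2359/40 - 243*1/557) = (I*√618)*(2359/40 - 243/557) = (I*√618)*(1304243/22280) = 1304243*I*√618/22280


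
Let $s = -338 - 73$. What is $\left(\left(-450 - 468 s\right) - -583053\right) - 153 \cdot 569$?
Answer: $687894$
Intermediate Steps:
$s = -411$ ($s = -338 - 73 = -411$)
$\left(\left(-450 - 468 s\right) - -583053\right) - 153 \cdot 569 = \left(\left(-450 - -192348\right) - -583053\right) - 153 \cdot 569 = \left(\left(-450 + 192348\right) + 583053\right) - 87057 = \left(191898 + 583053\right) - 87057 = 774951 - 87057 = 687894$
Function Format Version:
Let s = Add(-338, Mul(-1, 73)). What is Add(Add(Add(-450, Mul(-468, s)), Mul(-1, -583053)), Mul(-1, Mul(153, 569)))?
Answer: 687894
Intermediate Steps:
s = -411 (s = Add(-338, -73) = -411)
Add(Add(Add(-450, Mul(-468, s)), Mul(-1, -583053)), Mul(-1, Mul(153, 569))) = Add(Add(Add(-450, Mul(-468, -411)), Mul(-1, -583053)), Mul(-1, Mul(153, 569))) = Add(Add(Add(-450, 192348), 583053), Mul(-1, 87057)) = Add(Add(191898, 583053), -87057) = Add(774951, -87057) = 687894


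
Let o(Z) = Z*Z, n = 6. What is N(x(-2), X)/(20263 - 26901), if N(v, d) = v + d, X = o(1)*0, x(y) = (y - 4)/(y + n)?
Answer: 3/13276 ≈ 0.00022597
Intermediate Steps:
x(y) = (-4 + y)/(6 + y) (x(y) = (y - 4)/(y + 6) = (-4 + y)/(6 + y))
o(Z) = Z²
X = 0 (X = 1²*0 = 1*0 = 0)
N(v, d) = d + v
N(x(-2), X)/(20263 - 26901) = (0 + (-4 - 2)/(6 - 2))/(20263 - 26901) = (0 - 6/4)/(-6638) = (0 + (¼)*(-6))*(-1/6638) = (0 - 3/2)*(-1/6638) = -3/2*(-1/6638) = 3/13276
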